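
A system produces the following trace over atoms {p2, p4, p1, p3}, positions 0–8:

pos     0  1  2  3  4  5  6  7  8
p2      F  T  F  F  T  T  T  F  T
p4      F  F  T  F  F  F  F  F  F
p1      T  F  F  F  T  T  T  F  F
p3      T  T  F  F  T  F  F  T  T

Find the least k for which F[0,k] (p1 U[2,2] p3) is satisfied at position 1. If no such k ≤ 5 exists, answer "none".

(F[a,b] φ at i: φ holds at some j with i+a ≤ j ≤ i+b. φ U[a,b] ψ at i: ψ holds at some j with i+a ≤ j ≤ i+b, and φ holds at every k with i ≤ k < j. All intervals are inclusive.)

Scan j = 1,2,… for (p1 U[2,2] p3):
  j=1: fails
  j=2: fails
  j=3: fails
  j=4: fails
  j=5: holds
First hit at j=5, so smallest k = 5-1 = 4.

4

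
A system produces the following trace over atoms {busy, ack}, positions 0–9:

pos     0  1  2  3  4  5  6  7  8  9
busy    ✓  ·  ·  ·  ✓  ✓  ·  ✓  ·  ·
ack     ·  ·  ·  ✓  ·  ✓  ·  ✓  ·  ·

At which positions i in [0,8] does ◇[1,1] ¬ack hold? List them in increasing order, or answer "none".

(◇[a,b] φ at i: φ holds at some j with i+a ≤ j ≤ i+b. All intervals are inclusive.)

Evaluate at each i in [0,8]:
  i=0: ✓ (witness j=1)
  i=1: ✓ (witness j=2)
  i=2: ✗ (none in [3,3])
  i=3: ✓ (witness j=4)
  i=4: ✗ (none in [5,5])
  i=5: ✓ (witness j=6)
  i=6: ✗ (none in [7,7])
  i=7: ✓ (witness j=8)
  i=8: ✓ (witness j=9)

0, 1, 3, 5, 7, 8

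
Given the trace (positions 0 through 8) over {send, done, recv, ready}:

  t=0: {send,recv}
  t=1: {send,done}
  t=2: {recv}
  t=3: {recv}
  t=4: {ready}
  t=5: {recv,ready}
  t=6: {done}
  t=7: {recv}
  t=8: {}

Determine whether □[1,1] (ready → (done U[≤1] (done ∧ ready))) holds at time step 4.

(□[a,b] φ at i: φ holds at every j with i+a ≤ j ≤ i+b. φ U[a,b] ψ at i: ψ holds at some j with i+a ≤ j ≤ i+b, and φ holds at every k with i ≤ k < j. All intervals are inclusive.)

False

Check (ready → (done U[≤1] (done ∧ ready))) at every j in [5,5]:
  j=5: antecedent true; consequent fails → ✗
Fails at j=5 → formula fails.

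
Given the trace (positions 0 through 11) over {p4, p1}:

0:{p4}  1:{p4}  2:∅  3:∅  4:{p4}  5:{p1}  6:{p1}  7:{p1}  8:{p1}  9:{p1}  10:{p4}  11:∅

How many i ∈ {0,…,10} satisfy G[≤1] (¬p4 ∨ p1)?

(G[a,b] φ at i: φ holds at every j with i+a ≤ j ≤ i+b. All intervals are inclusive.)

5

Evaluate at each i in [0,10]:
  i=0: ✗ (fails at j=0)
  i=1: ✗ (fails at j=1)
  i=2: ✓ (all of [2,3])
  i=3: ✗ (fails at j=4)
  i=4: ✗ (fails at j=4)
  i=5: ✓ (all of [5,6])
  i=6: ✓ (all of [6,7])
  i=7: ✓ (all of [7,8])
  i=8: ✓ (all of [8,9])
  i=9: ✗ (fails at j=10)
  i=10: ✗ (fails at j=10)
Positions where it holds: {2, 5, 6, 7, 8} → 5.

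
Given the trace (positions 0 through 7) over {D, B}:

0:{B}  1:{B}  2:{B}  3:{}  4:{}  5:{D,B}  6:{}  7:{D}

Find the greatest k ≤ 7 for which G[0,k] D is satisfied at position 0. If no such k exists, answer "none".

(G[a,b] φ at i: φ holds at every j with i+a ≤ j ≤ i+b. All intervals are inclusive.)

D must hold from j=0 onward; find where it first fails.
  j=0: fails → no k works.

none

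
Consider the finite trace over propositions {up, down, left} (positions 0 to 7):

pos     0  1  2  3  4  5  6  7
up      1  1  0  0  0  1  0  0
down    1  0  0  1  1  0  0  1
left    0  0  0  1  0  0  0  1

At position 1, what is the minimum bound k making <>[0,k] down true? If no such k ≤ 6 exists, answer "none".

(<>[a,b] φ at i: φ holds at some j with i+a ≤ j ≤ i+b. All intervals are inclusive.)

2

Scan j = 1,2,… for down:
  j=1: fails
  j=2: fails
  j=3: holds
First hit at j=3, so smallest k = 3-1 = 2.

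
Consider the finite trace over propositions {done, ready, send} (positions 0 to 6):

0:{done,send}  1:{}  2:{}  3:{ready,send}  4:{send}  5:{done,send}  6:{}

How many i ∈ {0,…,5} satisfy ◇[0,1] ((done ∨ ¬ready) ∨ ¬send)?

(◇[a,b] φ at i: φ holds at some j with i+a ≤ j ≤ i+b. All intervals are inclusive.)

Evaluate at each i in [0,5]:
  i=0: ✓ (witness j=0)
  i=1: ✓ (witness j=1)
  i=2: ✓ (witness j=2)
  i=3: ✓ (witness j=4)
  i=4: ✓ (witness j=4)
  i=5: ✓ (witness j=5)
Positions where it holds: {0, 1, 2, 3, 4, 5} → 6.

6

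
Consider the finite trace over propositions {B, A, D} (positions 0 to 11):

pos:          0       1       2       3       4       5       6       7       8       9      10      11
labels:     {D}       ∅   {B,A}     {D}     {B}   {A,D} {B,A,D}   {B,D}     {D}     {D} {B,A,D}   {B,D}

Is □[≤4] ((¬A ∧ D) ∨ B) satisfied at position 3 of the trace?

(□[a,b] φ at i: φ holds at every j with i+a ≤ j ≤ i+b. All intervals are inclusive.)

False

Check ((¬A ∧ D) ∨ B) at every j in [3,7]:
  j=3: true
  j=4: true
  j=5: false
  j=6: true
  j=7: true
Fails at j=5 → formula fails.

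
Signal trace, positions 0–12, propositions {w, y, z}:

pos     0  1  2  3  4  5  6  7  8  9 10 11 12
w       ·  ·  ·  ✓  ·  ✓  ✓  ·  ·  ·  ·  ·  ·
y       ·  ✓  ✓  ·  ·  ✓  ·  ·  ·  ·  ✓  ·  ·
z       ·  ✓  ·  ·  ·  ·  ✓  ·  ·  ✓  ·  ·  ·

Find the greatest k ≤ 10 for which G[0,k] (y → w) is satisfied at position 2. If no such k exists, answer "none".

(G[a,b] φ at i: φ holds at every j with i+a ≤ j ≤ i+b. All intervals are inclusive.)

none

(y → w) must hold from j=2 onward; find where it first fails.
  j=2: fails → no k works.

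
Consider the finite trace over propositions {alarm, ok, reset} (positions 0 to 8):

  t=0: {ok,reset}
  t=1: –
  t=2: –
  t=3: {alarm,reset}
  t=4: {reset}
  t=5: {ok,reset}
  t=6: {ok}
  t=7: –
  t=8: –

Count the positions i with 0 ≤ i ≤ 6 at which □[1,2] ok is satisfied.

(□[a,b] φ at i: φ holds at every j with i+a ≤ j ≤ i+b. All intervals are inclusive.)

1

Evaluate at each i in [0,6]:
  i=0: ✗ (fails at j=1)
  i=1: ✗ (fails at j=2)
  i=2: ✗ (fails at j=3)
  i=3: ✗ (fails at j=4)
  i=4: ✓ (all of [5,6])
  i=5: ✗ (fails at j=7)
  i=6: ✗ (fails at j=7)
Positions where it holds: {4} → 1.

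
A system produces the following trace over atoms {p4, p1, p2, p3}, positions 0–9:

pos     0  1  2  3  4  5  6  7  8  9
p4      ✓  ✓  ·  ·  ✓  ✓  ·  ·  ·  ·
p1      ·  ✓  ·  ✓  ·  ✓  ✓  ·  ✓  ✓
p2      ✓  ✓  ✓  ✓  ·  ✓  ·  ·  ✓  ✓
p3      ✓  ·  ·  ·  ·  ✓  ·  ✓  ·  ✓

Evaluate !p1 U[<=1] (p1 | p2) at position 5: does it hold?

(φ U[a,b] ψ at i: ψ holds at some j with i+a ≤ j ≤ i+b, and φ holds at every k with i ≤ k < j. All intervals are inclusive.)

True

Need some j in [5,6] with (p1 | p2), and !p1 at every k in [5,j-1].
  j=5: (p1 | p2) holds; no prefix to check → satisfied.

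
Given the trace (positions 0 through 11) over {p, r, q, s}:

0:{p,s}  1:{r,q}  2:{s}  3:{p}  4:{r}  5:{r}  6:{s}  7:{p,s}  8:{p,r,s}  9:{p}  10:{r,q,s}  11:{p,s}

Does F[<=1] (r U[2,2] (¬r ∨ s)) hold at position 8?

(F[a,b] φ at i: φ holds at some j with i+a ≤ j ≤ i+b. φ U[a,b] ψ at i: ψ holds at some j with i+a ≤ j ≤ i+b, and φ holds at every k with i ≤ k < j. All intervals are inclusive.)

Check (r U[2,2] (¬r ∨ s)) at each j in [8,9]:
  j=8: fails
  j=9: fails
No position in the window satisfies it → formula fails.

Does not hold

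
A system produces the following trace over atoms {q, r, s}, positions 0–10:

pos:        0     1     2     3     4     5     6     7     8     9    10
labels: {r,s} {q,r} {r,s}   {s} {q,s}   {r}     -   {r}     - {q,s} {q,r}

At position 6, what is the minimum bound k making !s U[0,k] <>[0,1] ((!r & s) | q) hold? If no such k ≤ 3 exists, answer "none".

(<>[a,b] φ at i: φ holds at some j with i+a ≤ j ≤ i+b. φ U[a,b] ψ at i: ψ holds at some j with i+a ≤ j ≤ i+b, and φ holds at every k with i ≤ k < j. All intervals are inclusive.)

Need earliest j ≥ 6 with <>[0,1] ((!r & s) | q), and !s at every k in [6,j-1].
  j=6: rhs fails.
  j=7: rhs fails.
  j=8: rhs holds; lhs holds on [6,7]. k = 2.

2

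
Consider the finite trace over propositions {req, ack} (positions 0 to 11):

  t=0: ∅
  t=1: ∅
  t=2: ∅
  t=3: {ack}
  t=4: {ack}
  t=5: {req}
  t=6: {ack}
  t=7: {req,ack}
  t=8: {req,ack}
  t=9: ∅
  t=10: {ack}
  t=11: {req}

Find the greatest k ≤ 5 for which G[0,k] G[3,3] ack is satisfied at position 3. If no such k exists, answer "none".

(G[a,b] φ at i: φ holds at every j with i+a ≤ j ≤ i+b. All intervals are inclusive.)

2

G[3,3] ack must hold from j=3 onward; find where it first fails.
  j=3: holds
  j=4: holds
  j=5: holds
  j=6: fails
Holds on [3,5], so largest k = 2.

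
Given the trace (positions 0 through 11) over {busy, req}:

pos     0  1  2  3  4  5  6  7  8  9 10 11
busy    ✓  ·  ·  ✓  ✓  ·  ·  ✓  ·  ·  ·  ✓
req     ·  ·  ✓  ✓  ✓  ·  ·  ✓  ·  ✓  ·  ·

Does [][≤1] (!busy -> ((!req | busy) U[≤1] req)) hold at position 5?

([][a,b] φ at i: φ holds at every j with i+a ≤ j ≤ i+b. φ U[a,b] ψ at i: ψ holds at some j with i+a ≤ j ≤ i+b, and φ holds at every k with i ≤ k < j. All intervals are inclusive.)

Check (!busy -> ((!req | busy) U[≤1] req)) at every j in [5,6]:
  j=5: antecedent true; consequent fails → ✗
  j=6: antecedent true; consequent holds → ✓
Fails at j=5 → formula fails.

Does not hold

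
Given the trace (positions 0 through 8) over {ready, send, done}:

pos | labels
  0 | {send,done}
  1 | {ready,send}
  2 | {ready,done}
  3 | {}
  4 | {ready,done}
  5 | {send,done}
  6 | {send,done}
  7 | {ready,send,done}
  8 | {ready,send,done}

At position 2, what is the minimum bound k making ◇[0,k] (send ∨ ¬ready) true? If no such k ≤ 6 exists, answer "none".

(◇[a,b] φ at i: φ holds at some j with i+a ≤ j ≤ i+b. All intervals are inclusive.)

Scan j = 2,3,… for (send ∨ ¬ready):
  j=2: fails
  j=3: holds
First hit at j=3, so smallest k = 3-2 = 1.

1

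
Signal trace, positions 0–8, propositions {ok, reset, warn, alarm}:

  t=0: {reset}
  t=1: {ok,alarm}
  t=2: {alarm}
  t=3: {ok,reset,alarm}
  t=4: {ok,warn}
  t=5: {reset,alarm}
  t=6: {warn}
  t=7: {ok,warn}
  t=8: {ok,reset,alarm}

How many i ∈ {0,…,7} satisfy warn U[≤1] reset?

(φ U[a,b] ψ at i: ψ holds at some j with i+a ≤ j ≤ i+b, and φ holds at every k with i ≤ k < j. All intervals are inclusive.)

5

Evaluate at each i in [0,7]:
  i=0: ✓ (rhs at j=0)
  i=1: ✗ (no rhs in [1,2])
  i=2: ✗ (lhs fails at k=2 before rhs at j=3)
  i=3: ✓ (rhs at j=3)
  i=4: ✓ (rhs at j=5; lhs holds on [4,4])
  i=5: ✓ (rhs at j=5)
  i=6: ✗ (no rhs in [6,7])
  i=7: ✓ (rhs at j=8; lhs holds on [7,7])
Positions where it holds: {0, 3, 4, 5, 7} → 5.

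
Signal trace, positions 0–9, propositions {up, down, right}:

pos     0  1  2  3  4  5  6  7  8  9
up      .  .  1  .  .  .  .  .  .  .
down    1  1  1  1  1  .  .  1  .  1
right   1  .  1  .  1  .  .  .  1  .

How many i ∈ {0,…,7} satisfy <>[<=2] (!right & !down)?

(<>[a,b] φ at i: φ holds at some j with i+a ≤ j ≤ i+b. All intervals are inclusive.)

4

Evaluate at each i in [0,7]:
  i=0: ✗ (none in [0,2])
  i=1: ✗ (none in [1,3])
  i=2: ✗ (none in [2,4])
  i=3: ✓ (witness j=5)
  i=4: ✓ (witness j=5)
  i=5: ✓ (witness j=5)
  i=6: ✓ (witness j=6)
  i=7: ✗ (none in [7,9])
Positions where it holds: {3, 4, 5, 6} → 4.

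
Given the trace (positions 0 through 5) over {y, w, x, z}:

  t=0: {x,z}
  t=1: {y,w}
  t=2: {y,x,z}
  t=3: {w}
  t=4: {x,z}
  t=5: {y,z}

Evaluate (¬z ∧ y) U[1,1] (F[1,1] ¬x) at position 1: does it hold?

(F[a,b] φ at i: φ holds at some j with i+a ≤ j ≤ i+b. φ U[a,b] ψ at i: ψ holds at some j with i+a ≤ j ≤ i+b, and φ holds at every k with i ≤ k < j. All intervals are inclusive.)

Holds

Need some j in [2,2] with F[1,1] ¬x, and (¬z ∧ y) at every k in [1,j-1].
  j=2: F[1,1] ¬x holds; (¬z ∧ y) holds at every k in [1,1] → satisfied.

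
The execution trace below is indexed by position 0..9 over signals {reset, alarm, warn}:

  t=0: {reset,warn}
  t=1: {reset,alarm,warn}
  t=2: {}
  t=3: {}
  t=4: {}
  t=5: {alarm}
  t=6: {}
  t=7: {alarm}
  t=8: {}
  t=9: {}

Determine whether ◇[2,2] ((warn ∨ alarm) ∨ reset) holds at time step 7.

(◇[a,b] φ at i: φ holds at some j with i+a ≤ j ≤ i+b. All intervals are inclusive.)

Check ((warn ∨ alarm) ∨ reset) at each j in [9,9]:
  j=9: false
No position in the window satisfies it → formula fails.

No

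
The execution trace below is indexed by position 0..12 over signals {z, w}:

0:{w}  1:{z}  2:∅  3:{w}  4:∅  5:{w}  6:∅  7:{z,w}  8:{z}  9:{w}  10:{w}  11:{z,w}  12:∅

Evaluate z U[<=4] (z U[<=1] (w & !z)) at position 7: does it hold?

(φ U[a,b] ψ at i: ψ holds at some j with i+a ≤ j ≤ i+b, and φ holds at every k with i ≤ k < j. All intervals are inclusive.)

Need some j in [7,11] with (z U[<=1] (w & !z)), and z at every k in [7,j-1].
  j=7: (z U[<=1] (w & !z)) — fails.
  j=8: (z U[<=1] (w & !z)) holds; z holds at every k in [7,7] → satisfied.

Holds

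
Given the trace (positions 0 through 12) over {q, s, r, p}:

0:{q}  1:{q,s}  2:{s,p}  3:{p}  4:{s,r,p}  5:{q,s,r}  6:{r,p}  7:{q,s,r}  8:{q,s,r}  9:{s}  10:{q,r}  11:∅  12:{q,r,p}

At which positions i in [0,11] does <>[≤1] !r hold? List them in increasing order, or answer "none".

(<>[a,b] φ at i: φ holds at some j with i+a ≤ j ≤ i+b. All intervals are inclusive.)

0, 1, 2, 3, 8, 9, 10, 11

Evaluate at each i in [0,11]:
  i=0: ✓ (witness j=0)
  i=1: ✓ (witness j=1)
  i=2: ✓ (witness j=2)
  i=3: ✓ (witness j=3)
  i=4: ✗ (none in [4,5])
  i=5: ✗ (none in [5,6])
  i=6: ✗ (none in [6,7])
  i=7: ✗ (none in [7,8])
  i=8: ✓ (witness j=9)
  i=9: ✓ (witness j=9)
  i=10: ✓ (witness j=11)
  i=11: ✓ (witness j=11)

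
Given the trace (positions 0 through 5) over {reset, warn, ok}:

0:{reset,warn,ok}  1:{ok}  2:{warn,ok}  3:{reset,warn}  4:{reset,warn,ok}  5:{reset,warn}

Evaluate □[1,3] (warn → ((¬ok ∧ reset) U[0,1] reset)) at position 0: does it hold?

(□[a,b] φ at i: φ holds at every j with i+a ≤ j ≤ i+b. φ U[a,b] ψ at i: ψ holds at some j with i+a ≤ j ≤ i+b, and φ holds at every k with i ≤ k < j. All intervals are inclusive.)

Does not hold

Check (warn → ((¬ok ∧ reset) U[0,1] reset)) at every j in [1,3]:
  j=1: antecedent false → ✓
  j=2: antecedent true; consequent fails → ✗
  j=3: antecedent true; consequent holds → ✓
Fails at j=2 → formula fails.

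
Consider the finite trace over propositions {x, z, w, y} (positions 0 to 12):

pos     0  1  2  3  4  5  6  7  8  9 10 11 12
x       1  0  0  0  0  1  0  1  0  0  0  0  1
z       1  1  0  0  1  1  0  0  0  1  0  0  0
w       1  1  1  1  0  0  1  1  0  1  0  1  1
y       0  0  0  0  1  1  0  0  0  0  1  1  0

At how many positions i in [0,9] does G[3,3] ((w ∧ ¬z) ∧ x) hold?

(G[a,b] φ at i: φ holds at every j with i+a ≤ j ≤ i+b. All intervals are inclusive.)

Evaluate at each i in [0,9]:
  i=0: ✗ (fails at j=3)
  i=1: ✗ (fails at j=4)
  i=2: ✗ (fails at j=5)
  i=3: ✗ (fails at j=6)
  i=4: ✓ (all of [7,7])
  i=5: ✗ (fails at j=8)
  i=6: ✗ (fails at j=9)
  i=7: ✗ (fails at j=10)
  i=8: ✗ (fails at j=11)
  i=9: ✓ (all of [12,12])
Positions where it holds: {4, 9} → 2.

2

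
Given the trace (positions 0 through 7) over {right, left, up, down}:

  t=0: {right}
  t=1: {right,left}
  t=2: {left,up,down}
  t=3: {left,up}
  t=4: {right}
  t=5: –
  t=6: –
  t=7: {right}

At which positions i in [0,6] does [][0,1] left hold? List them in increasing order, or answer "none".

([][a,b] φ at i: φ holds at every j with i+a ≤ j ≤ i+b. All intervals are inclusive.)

Evaluate at each i in [0,6]:
  i=0: ✗ (fails at j=0)
  i=1: ✓ (all of [1,2])
  i=2: ✓ (all of [2,3])
  i=3: ✗ (fails at j=4)
  i=4: ✗ (fails at j=4)
  i=5: ✗ (fails at j=5)
  i=6: ✗ (fails at j=6)

1, 2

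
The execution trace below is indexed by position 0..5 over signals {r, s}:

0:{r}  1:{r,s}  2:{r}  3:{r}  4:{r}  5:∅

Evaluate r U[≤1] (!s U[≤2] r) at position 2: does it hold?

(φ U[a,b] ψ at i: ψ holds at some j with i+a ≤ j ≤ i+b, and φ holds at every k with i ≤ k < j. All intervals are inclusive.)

Holds

Need some j in [2,3] with (!s U[≤2] r), and r at every k in [2,j-1].
  j=2: (!s U[≤2] r) holds; no prefix to check → satisfied.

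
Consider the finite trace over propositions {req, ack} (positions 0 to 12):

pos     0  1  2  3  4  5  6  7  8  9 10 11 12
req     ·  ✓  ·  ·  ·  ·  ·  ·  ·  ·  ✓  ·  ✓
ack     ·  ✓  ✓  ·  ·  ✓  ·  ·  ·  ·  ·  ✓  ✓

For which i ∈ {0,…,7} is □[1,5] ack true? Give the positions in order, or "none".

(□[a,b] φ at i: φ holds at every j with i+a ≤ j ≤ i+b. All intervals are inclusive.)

none

Evaluate at each i in [0,7]:
  i=0: ✗ (fails at j=3)
  i=1: ✗ (fails at j=3)
  i=2: ✗ (fails at j=3)
  i=3: ✗ (fails at j=4)
  i=4: ✗ (fails at j=6)
  i=5: ✗ (fails at j=6)
  i=6: ✗ (fails at j=7)
  i=7: ✗ (fails at j=8)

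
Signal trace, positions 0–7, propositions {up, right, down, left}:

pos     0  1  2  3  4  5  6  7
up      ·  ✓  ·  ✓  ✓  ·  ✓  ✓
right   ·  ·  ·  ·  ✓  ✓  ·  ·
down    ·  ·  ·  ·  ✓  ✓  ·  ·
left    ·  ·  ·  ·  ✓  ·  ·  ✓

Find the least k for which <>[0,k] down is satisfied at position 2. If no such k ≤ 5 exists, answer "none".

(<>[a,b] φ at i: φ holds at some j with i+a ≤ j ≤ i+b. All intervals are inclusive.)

2

Scan j = 2,3,… for down:
  j=2: fails
  j=3: fails
  j=4: holds
First hit at j=4, so smallest k = 4-2 = 2.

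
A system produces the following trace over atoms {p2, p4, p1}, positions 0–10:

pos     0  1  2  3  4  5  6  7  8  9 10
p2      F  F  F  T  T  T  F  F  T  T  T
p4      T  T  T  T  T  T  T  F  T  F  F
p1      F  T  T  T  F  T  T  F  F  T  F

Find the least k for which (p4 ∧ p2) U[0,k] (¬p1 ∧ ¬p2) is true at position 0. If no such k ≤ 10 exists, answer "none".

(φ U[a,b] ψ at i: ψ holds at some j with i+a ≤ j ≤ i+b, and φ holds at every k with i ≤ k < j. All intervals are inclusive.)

0

Need earliest j ≥ 0 with (¬p1 ∧ ¬p2), and (p4 ∧ p2) at every k in [0,j-1].
  j=0: rhs holds (empty prefix). k = 0.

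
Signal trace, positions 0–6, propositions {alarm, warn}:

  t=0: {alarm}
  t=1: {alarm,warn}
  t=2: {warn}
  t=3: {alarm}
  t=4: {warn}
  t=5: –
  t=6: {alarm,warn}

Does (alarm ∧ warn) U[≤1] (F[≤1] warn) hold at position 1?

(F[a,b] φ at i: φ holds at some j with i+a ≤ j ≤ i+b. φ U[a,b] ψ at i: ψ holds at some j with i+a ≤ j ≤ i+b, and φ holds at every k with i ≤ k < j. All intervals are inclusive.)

True

Need some j in [1,2] with F[≤1] warn, and (alarm ∧ warn) at every k in [1,j-1].
  j=1: F[≤1] warn holds; no prefix to check → satisfied.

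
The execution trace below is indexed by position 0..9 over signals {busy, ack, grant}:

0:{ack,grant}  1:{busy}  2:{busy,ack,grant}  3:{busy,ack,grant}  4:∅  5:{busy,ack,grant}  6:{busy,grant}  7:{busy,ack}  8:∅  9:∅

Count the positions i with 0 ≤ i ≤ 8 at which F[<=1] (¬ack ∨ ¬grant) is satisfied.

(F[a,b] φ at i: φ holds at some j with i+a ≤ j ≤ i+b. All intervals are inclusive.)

Evaluate at each i in [0,8]:
  i=0: ✓ (witness j=1)
  i=1: ✓ (witness j=1)
  i=2: ✗ (none in [2,3])
  i=3: ✓ (witness j=4)
  i=4: ✓ (witness j=4)
  i=5: ✓ (witness j=6)
  i=6: ✓ (witness j=6)
  i=7: ✓ (witness j=7)
  i=8: ✓ (witness j=8)
Positions where it holds: {0, 1, 3, 4, 5, 6, 7, 8} → 8.

8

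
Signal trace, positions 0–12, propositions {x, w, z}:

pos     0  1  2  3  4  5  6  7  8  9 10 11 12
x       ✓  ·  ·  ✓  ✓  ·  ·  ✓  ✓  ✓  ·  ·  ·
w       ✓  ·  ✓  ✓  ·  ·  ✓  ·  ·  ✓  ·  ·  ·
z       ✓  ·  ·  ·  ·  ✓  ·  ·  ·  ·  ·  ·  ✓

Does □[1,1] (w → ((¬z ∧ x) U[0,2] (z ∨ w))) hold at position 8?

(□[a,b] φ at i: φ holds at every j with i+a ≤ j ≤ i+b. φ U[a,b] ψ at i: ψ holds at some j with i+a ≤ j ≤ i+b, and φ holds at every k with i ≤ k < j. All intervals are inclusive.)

Holds

Check (w → ((¬z ∧ x) U[0,2] (z ∨ w))) at every j in [9,9]:
  j=9: antecedent true; consequent holds → ✓
All positions satisfy it → formula holds.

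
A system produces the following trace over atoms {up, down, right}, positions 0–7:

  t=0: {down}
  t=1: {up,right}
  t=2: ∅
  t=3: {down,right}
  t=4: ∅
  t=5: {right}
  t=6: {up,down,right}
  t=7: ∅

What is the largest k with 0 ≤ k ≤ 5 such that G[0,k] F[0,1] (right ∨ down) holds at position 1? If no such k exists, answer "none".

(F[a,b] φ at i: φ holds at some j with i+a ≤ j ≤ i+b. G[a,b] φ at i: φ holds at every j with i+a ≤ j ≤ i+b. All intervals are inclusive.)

F[0,1] (right ∨ down) must hold from j=1 onward; find where it first fails.
  j=1: holds
  j=2: holds
  j=3: holds
  j=4: holds
  j=5: holds
  j=6: holds
Holds through j=6; largest k = 5.

5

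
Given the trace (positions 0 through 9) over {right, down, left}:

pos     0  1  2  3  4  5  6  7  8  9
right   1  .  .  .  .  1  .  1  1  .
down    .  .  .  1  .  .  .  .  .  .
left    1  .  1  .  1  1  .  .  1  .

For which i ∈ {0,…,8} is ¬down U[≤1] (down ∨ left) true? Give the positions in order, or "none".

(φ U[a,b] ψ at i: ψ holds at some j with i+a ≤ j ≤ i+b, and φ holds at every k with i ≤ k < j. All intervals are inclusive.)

Evaluate at each i in [0,8]:
  i=0: ✓ (rhs at j=0)
  i=1: ✓ (rhs at j=2; lhs holds on [1,1])
  i=2: ✓ (rhs at j=2)
  i=3: ✓ (rhs at j=3)
  i=4: ✓ (rhs at j=4)
  i=5: ✓ (rhs at j=5)
  i=6: ✗ (no rhs in [6,7])
  i=7: ✓ (rhs at j=8; lhs holds on [7,7])
  i=8: ✓ (rhs at j=8)

0, 1, 2, 3, 4, 5, 7, 8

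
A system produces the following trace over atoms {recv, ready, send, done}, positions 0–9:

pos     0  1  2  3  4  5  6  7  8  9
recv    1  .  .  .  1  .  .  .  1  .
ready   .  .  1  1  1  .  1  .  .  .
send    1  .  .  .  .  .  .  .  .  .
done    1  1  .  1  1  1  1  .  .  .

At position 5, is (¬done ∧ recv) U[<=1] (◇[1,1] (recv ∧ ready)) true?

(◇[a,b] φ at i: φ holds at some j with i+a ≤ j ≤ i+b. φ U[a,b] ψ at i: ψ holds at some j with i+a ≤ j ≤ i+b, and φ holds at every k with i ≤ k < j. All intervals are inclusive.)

Need some j in [5,6] with ◇[1,1] (recv ∧ ready), and (¬done ∧ recv) at every k in [5,j-1].
  j=5: ◇[1,1] (recv ∧ ready) — fails (none in [6,6]).
  j=6: ◇[1,1] (recv ∧ ready) — fails (none in [7,7]).
No j in the window works → until fails.

Does not hold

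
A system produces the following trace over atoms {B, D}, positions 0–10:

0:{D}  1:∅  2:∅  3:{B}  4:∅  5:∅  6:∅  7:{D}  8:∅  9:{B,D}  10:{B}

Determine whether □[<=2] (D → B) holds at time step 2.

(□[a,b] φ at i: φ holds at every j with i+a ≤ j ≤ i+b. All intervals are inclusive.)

True

Check (D → B) at every j in [2,4]:
  j=2: antecedent false → ✓
  j=3: antecedent false → ✓
  j=4: antecedent false → ✓
All positions satisfy it → formula holds.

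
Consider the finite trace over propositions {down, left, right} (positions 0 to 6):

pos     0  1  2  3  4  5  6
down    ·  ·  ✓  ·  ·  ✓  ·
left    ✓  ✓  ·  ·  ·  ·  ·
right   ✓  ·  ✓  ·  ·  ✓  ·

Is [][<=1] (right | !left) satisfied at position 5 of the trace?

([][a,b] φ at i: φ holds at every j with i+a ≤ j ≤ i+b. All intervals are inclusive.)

Holds

Check (right | !left) at every j in [5,6]:
  j=5: true
  j=6: true
All positions satisfy it → formula holds.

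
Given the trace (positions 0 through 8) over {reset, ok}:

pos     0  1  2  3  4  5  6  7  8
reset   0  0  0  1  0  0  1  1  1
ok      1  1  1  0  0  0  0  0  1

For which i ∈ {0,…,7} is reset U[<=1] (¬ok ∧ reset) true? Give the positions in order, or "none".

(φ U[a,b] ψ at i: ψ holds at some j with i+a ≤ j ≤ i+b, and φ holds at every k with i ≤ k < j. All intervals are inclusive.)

3, 6, 7

Evaluate at each i in [0,7]:
  i=0: ✗ (no rhs in [0,1])
  i=1: ✗ (no rhs in [1,2])
  i=2: ✗ (lhs fails at k=2 before rhs at j=3)
  i=3: ✓ (rhs at j=3)
  i=4: ✗ (no rhs in [4,5])
  i=5: ✗ (lhs fails at k=5 before rhs at j=6)
  i=6: ✓ (rhs at j=6)
  i=7: ✓ (rhs at j=7)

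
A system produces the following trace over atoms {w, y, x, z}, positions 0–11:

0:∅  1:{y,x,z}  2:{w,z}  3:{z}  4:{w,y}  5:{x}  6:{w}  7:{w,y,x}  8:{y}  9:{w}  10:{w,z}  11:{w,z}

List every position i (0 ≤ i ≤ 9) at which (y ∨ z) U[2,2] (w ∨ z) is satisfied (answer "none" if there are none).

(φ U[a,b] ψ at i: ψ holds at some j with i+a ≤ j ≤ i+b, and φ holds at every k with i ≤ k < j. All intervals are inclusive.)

1, 2, 7

Evaluate at each i in [0,9]:
  i=0: ✗ (lhs fails at k=0 before rhs at j=2)
  i=1: ✓ (rhs at j=3; lhs holds on [1,2])
  i=2: ✓ (rhs at j=4; lhs holds on [2,3])
  i=3: ✗ (no rhs in [5,5])
  i=4: ✗ (lhs fails at k=5 before rhs at j=6)
  i=5: ✗ (lhs fails at k=5 before rhs at j=7)
  i=6: ✗ (no rhs in [8,8])
  i=7: ✓ (rhs at j=9; lhs holds on [7,8])
  i=8: ✗ (lhs fails at k=9 before rhs at j=10)
  i=9: ✗ (lhs fails at k=9 before rhs at j=11)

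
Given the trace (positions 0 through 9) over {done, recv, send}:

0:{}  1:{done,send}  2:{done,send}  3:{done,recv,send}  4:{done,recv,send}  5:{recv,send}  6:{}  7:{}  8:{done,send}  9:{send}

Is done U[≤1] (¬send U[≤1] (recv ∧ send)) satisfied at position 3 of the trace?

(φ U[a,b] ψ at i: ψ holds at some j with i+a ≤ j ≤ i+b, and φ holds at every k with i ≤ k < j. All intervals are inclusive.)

Need some j in [3,4] with (¬send U[≤1] (recv ∧ send)), and done at every k in [3,j-1].
  j=3: (¬send U[≤1] (recv ∧ send)) holds; no prefix to check → satisfied.

Yes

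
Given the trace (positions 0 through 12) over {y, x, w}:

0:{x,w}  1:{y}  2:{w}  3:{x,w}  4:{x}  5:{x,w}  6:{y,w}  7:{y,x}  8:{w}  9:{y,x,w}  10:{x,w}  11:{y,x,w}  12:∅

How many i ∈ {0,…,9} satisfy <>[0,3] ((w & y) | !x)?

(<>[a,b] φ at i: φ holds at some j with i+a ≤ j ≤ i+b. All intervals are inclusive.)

Evaluate at each i in [0,9]:
  i=0: ✓ (witness j=1)
  i=1: ✓ (witness j=1)
  i=2: ✓ (witness j=2)
  i=3: ✓ (witness j=6)
  i=4: ✓ (witness j=6)
  i=5: ✓ (witness j=6)
  i=6: ✓ (witness j=6)
  i=7: ✓ (witness j=8)
  i=8: ✓ (witness j=8)
  i=9: ✓ (witness j=9)
Positions where it holds: {0, 1, 2, 3, 4, 5, 6, 7, 8, 9} → 10.

10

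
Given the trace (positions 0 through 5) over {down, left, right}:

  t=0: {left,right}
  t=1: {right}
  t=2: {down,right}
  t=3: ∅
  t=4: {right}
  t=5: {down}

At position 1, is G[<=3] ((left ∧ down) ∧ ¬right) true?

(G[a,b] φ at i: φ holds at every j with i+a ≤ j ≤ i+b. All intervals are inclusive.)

No

Check ((left ∧ down) ∧ ¬right) at every j in [1,4]:
  j=1: false
  j=2: false
  j=3: false
  j=4: false
Fails at j=1 → formula fails.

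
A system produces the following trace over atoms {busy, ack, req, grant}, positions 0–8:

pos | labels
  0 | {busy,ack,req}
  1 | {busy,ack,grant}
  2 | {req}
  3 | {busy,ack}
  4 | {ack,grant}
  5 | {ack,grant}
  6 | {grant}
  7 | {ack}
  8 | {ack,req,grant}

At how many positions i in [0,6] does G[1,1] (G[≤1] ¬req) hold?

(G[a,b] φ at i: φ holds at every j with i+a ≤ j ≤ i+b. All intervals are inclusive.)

4

Evaluate at each i in [0,6]:
  i=0: ✗ (fails at j=1)
  i=1: ✗ (fails at j=2)
  i=2: ✓ (all of [3,3])
  i=3: ✓ (all of [4,4])
  i=4: ✓ (all of [5,5])
  i=5: ✓ (all of [6,6])
  i=6: ✗ (fails at j=7)
Positions where it holds: {2, 3, 4, 5} → 4.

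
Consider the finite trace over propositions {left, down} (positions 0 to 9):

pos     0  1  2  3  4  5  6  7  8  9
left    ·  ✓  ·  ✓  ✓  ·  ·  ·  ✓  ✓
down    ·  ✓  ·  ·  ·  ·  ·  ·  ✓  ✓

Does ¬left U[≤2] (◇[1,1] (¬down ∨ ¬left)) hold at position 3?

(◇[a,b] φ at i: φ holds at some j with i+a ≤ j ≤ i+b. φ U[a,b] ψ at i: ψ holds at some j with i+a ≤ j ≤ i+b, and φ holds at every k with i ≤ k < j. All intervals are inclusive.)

Holds

Need some j in [3,5] with ◇[1,1] (¬down ∨ ¬left), and ¬left at every k in [3,j-1].
  j=3: ◇[1,1] (¬down ∨ ¬left) holds; no prefix to check → satisfied.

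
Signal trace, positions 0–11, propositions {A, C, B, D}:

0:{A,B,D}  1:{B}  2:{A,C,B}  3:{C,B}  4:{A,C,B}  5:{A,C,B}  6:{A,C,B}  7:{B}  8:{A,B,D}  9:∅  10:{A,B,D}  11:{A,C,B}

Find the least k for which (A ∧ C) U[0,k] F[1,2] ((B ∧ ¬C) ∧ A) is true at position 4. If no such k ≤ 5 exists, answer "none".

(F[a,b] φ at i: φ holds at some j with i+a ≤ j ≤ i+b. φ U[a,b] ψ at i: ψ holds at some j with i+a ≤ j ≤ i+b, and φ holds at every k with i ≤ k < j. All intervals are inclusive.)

Need earliest j ≥ 4 with F[1,2] ((B ∧ ¬C) ∧ A), and (A ∧ C) at every k in [4,j-1].
  j=4: rhs fails.
  j=5: rhs fails.
  j=6: rhs holds; lhs holds on [4,5]. k = 2.

2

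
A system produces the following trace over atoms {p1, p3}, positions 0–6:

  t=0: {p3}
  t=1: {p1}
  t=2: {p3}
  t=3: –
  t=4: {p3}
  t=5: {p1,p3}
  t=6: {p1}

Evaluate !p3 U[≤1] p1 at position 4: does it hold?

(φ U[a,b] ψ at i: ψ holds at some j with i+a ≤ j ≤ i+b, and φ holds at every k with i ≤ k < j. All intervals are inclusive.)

No

Need some j in [4,5] with p1, and !p3 at every k in [4,j-1].
  j=4: p1 false.
  j=5: p1 holds, but !p3 fails at k=4 → not this j.
No j in the window works → until fails.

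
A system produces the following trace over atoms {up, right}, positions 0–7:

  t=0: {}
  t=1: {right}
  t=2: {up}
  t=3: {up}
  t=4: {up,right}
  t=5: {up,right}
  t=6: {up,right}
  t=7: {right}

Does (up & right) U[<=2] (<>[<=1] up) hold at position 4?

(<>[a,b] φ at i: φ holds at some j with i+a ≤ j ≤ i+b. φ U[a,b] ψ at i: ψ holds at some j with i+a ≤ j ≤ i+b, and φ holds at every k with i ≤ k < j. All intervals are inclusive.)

Holds

Need some j in [4,6] with <>[<=1] up, and (up & right) at every k in [4,j-1].
  j=4: <>[<=1] up holds; no prefix to check → satisfied.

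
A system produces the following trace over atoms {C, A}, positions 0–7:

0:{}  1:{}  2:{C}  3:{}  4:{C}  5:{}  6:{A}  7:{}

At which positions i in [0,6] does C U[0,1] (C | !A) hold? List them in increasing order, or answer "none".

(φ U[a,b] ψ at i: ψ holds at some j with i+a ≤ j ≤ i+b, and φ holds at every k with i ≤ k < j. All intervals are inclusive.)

0, 1, 2, 3, 4, 5

Evaluate at each i in [0,6]:
  i=0: ✓ (rhs at j=0)
  i=1: ✓ (rhs at j=1)
  i=2: ✓ (rhs at j=2)
  i=3: ✓ (rhs at j=3)
  i=4: ✓ (rhs at j=4)
  i=5: ✓ (rhs at j=5)
  i=6: ✗ (lhs fails at k=6 before rhs at j=7)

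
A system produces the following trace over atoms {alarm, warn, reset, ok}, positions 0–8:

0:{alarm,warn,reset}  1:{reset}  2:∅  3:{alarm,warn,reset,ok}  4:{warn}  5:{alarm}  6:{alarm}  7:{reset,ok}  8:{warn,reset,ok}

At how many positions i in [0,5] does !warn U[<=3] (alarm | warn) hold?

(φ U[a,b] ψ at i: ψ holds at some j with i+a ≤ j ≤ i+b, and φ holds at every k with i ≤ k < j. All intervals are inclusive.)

Evaluate at each i in [0,5]:
  i=0: ✓ (rhs at j=0)
  i=1: ✓ (rhs at j=3; lhs holds on [1,2])
  i=2: ✓ (rhs at j=3; lhs holds on [2,2])
  i=3: ✓ (rhs at j=3)
  i=4: ✓ (rhs at j=4)
  i=5: ✓ (rhs at j=5)
Positions where it holds: {0, 1, 2, 3, 4, 5} → 6.

6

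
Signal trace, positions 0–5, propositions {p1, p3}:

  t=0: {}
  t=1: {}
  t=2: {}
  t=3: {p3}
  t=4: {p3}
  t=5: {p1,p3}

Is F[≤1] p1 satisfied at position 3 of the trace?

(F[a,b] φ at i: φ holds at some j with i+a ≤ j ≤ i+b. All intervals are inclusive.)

Does not hold

Check p1 at each j in [3,4]:
  j=3: false
  j=4: false
No position in the window satisfies it → formula fails.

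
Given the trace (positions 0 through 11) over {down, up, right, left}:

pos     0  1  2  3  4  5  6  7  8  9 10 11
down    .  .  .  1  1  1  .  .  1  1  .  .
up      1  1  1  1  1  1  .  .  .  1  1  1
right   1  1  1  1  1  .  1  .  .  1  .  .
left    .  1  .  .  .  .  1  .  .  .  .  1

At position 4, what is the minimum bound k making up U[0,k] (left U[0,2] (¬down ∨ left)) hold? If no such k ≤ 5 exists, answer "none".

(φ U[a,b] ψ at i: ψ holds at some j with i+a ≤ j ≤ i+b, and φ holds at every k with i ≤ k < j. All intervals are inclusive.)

2

Need earliest j ≥ 4 with (left U[0,2] (¬down ∨ left)), and up at every k in [4,j-1].
  j=4: rhs fails.
  j=5: rhs fails.
  j=6: rhs holds; lhs holds on [4,5]. k = 2.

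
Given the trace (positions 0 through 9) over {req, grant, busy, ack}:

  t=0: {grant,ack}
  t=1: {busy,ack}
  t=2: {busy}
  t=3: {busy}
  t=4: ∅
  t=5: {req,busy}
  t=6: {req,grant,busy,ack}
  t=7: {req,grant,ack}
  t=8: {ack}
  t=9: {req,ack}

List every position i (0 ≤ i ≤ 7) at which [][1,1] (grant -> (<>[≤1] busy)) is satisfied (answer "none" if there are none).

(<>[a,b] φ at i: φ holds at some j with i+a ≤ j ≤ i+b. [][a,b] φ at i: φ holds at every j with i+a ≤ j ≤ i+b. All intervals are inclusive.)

0, 1, 2, 3, 4, 5, 7

Evaluate at each i in [0,7]:
  i=0: ✓ (all of [1,1])
  i=1: ✓ (all of [2,2])
  i=2: ✓ (all of [3,3])
  i=3: ✓ (all of [4,4])
  i=4: ✓ (all of [5,5])
  i=5: ✓ (all of [6,6])
  i=6: ✗ (fails at j=7)
  i=7: ✓ (all of [8,8])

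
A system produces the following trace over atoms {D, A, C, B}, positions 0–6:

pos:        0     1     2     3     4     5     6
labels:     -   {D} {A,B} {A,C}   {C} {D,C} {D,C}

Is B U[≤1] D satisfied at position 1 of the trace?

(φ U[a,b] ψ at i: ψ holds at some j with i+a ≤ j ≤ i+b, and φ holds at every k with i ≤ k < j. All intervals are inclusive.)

True

Need some j in [1,2] with D, and B at every k in [1,j-1].
  j=1: D holds; no prefix to check → satisfied.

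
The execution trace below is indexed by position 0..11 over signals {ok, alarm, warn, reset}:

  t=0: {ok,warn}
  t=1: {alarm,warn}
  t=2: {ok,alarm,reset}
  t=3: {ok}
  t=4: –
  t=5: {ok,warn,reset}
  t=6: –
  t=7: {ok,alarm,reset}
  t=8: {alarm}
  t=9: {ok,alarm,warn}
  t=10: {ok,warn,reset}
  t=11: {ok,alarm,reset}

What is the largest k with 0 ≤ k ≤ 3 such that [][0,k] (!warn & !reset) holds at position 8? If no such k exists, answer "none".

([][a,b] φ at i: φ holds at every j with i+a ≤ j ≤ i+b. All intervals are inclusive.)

(!warn & !reset) must hold from j=8 onward; find where it first fails.
  j=8: holds
  j=9: fails
Holds on [8,8], so largest k = 0.

0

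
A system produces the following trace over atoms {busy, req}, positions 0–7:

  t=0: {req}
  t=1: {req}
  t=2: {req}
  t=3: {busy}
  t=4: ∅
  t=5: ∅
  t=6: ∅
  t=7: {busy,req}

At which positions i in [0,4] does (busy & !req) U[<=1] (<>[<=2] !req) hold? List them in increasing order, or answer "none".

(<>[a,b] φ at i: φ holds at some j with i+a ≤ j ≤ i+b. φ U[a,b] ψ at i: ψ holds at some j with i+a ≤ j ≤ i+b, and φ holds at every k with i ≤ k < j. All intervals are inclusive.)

Evaluate at each i in [0,4]:
  i=0: ✗ (lhs fails at k=0 before rhs at j=1)
  i=1: ✓ (rhs at j=1)
  i=2: ✓ (rhs at j=2)
  i=3: ✓ (rhs at j=3)
  i=4: ✓ (rhs at j=4)

1, 2, 3, 4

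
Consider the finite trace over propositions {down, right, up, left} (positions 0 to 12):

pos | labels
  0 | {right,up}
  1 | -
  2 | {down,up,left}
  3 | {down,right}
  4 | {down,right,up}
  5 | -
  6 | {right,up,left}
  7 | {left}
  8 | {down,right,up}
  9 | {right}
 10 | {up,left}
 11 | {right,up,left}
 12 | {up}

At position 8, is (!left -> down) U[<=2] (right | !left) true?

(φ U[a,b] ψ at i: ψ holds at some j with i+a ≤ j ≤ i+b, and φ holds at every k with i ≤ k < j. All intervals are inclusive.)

Holds

Need some j in [8,10] with (right | !left), and (!left -> down) at every k in [8,j-1].
  j=8: (right | !left) holds; no prefix to check → satisfied.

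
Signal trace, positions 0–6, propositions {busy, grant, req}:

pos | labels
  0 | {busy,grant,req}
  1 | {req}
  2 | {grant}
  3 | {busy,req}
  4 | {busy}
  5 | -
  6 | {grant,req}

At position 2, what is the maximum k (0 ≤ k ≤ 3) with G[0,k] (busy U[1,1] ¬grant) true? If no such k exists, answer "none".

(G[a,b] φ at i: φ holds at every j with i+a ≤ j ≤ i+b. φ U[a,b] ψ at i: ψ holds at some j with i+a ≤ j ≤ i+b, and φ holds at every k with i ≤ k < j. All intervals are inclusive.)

(busy U[1,1] ¬grant) must hold from j=2 onward; find where it first fails.
  j=2: fails → no k works.

none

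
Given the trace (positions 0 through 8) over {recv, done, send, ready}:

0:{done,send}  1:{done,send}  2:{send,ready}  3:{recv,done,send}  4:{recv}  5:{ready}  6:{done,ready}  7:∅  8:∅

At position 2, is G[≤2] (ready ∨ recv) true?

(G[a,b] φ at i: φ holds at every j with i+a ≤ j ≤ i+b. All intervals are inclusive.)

Check (ready ∨ recv) at every j in [2,4]:
  j=2: true
  j=3: true
  j=4: true
All positions satisfy it → formula holds.

Holds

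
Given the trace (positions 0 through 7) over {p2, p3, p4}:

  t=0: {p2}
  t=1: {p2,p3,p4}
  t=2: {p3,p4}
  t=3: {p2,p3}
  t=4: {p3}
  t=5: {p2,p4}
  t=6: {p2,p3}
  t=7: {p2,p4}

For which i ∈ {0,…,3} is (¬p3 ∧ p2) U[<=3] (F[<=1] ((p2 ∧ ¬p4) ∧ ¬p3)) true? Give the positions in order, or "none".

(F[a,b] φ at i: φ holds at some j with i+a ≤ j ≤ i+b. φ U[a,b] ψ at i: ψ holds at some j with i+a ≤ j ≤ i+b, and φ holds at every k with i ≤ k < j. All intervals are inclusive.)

0

Evaluate at each i in [0,3]:
  i=0: ✓ (rhs at j=0)
  i=1: ✗ (no rhs in [1,4])
  i=2: ✗ (no rhs in [2,5])
  i=3: ✗ (no rhs in [3,6])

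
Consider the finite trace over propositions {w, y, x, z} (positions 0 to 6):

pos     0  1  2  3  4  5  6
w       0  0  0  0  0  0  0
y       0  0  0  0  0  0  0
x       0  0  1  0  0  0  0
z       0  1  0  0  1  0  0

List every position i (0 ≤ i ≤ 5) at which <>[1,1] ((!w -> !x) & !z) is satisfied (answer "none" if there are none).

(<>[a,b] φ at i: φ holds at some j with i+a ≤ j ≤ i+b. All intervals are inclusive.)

2, 4, 5

Evaluate at each i in [0,5]:
  i=0: ✗ (none in [1,1])
  i=1: ✗ (none in [2,2])
  i=2: ✓ (witness j=3)
  i=3: ✗ (none in [4,4])
  i=4: ✓ (witness j=5)
  i=5: ✓ (witness j=6)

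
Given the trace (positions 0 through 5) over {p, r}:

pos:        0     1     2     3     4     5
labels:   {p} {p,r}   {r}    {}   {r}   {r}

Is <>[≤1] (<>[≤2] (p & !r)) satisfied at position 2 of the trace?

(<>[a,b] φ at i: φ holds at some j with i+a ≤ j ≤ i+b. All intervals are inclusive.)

Check <>[≤2] (p & !r) at each j in [2,3]:
  j=2: fails (none in [2,4])
  j=3: fails (none in [3,5])
No position in the window satisfies it → formula fails.

False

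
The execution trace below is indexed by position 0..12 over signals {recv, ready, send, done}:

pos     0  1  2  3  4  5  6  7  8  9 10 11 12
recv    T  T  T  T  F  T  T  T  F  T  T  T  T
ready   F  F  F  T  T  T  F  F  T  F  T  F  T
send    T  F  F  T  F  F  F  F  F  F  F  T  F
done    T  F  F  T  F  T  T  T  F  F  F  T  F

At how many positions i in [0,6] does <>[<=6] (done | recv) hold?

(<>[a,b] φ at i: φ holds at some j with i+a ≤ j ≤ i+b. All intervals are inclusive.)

7

Evaluate at each i in [0,6]:
  i=0: ✓ (witness j=0)
  i=1: ✓ (witness j=1)
  i=2: ✓ (witness j=2)
  i=3: ✓ (witness j=3)
  i=4: ✓ (witness j=5)
  i=5: ✓ (witness j=5)
  i=6: ✓ (witness j=6)
Positions where it holds: {0, 1, 2, 3, 4, 5, 6} → 7.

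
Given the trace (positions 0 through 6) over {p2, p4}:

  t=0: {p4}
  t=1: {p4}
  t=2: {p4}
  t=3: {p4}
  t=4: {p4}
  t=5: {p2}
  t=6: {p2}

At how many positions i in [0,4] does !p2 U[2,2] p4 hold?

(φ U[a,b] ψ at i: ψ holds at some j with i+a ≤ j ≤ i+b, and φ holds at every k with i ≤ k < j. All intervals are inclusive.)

3

Evaluate at each i in [0,4]:
  i=0: ✓ (rhs at j=2; lhs holds on [0,1])
  i=1: ✓ (rhs at j=3; lhs holds on [1,2])
  i=2: ✓ (rhs at j=4; lhs holds on [2,3])
  i=3: ✗ (no rhs in [5,5])
  i=4: ✗ (no rhs in [6,6])
Positions where it holds: {0, 1, 2} → 3.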